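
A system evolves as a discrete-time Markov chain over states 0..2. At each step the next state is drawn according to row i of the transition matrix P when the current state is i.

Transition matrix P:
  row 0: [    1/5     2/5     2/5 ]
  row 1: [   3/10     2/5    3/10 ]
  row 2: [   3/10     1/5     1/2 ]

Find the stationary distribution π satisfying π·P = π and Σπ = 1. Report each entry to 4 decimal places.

Balance equations π_j = Σ_i π_i·P[i][j]:
  π_0 = 1/5·π_0 + 3/10·π_1 + 3/10·π_2
  π_1 = 2/5·π_0 + 2/5·π_1 + 1/5·π_2
  normalize: π_0 + π_1 + π_2 = 1
Solving the linear system gives exactly π = [3/11, 7/22, 9/22].

π = [0.2727, 0.3182, 0.4091]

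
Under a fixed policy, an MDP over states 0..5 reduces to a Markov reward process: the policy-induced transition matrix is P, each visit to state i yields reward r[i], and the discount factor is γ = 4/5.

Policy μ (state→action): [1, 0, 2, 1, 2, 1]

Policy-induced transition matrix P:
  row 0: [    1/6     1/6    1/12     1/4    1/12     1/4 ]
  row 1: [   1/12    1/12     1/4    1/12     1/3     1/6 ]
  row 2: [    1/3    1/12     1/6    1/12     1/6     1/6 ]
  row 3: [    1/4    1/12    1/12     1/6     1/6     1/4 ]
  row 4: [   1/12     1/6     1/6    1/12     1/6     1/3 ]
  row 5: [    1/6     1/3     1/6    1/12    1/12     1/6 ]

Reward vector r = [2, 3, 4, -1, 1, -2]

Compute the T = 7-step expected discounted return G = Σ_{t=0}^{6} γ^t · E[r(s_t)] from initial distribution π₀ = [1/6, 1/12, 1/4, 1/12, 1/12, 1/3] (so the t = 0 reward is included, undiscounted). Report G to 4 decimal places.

t=0: π = [0.1667, 0.0833, 0.2500, 0.0833, 0.0833, 0.3333], E[r] = 0.9167, γ^t·E[r] = 0.916667, running G = 0.916667
t=1: π = [0.2014, 0.1875, 0.1528, 0.1181, 0.1389, 0.2014], E[r] = 1.1944, γ^t·E[r] = 0.955556, running G = 1.872222
t=2: π = [0.1748, 0.1620, 0.1557, 0.1267, 0.1644, 0.2164], E[r] = 1.0631, γ^t·E[r] = 0.680370, running G = 2.552593
t=3: π = [0.1760, 0.1657, 0.1550, 0.1230, 0.1611, 0.2192], E[r] = 1.0689, γ^t·E[r] = 0.547284, running G = 3.099877
t=4: π = [0.1755, 0.1662, 0.1556, 0.1229, 0.1614, 0.2184], E[r] = 1.0735, γ^t·E[r] = 0.439715, running G = 3.539592
t=5: π = [0.1755, 0.1660, 0.1556, 0.1228, 0.1615, 0.2184], E[r] = 1.0736, γ^t·E[r] = 0.351784, running G = 3.891376
t=6: π = [0.1755, 0.1660, 0.1556, 0.1228, 0.1615, 0.2185], E[r] = 1.0735, γ^t·E[r] = 0.281413, running G = 4.172789

G = 4.1728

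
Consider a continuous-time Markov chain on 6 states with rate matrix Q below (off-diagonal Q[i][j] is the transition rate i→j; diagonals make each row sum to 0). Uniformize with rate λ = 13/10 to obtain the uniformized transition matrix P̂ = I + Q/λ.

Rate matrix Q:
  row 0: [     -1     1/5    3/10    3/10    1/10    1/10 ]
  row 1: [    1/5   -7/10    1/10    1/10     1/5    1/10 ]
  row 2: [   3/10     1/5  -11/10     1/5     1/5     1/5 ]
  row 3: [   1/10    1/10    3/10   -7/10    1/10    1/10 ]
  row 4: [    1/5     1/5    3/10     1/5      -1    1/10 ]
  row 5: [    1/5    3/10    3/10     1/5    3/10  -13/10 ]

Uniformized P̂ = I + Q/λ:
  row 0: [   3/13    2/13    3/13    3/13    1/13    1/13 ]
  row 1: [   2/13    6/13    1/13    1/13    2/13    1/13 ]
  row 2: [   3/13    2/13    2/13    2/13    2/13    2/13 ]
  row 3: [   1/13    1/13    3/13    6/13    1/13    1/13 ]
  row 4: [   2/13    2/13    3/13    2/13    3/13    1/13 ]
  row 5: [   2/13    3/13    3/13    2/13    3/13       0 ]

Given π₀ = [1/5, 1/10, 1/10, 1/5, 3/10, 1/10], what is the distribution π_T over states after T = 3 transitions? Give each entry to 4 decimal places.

t=0: π = [0.2000, 0.1000, 0.1000, 0.2000, 0.3000, 0.1000]
t=1: π = [0.1615, 0.1769, 0.2077, 0.2231, 0.1538, 0.0769]
t=2: π = [0.1651, 0.1970, 0.1876, 0.2213, 0.1420, 0.0870]
t=3: π = [0.1640, 0.2041, 0.1860, 0.2195, 0.1417, 0.0847]

π = [0.1640, 0.2041, 0.1860, 0.2195, 0.1417, 0.0847]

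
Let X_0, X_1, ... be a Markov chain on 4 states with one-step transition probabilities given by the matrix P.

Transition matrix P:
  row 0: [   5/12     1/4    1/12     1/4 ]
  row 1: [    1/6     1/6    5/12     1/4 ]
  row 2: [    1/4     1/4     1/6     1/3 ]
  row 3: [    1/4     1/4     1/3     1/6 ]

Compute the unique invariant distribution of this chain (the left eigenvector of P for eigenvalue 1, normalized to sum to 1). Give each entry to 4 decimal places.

π = [0.2769, 0.2308, 0.2429, 0.2495]

Balance equations π_j = Σ_i π_i·P[i][j]:
  π_0 = 5/12·π_0 + 1/6·π_1 + 1/4·π_2 + 1/4·π_3
  π_1 = 1/4·π_0 + 1/6·π_1 + 1/4·π_2 + 1/4·π_3
  π_2 = 1/12·π_0 + 5/12·π_1 + 1/6·π_2 + 1/3·π_3
  normalize: π_0 + π_1 + π_2 + π_3 = 1
Solving the linear system gives exactly π = [18/65, 3/13, 17/70, 227/910].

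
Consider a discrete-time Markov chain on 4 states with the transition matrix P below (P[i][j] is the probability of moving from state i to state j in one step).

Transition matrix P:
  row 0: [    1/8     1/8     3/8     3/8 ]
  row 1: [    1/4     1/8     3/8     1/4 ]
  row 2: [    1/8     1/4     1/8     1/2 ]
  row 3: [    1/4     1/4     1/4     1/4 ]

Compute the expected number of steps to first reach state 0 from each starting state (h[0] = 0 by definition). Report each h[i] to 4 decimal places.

First-step conditioning: h[0] = 0; for i ≠ 0, h[i] = 1 + Σ_k P[i][k]·h[k].
  h[1] = 1 + 1/8·h[1] + 3/8·h[2] + 1/4·h[3]
  h[2] = 1 + 1/4·h[1] + 1/8·h[2] + 1/2·h[3]
  h[3] = 1 + 1/4·h[1] + 1/4·h[2] + 1/4·h[3]
Solving the 3×3 linear system over states ≠ 0 gives exactly h = [0, 328/71, 360/71, 324/71] (h[0] = 0 is the target).

h = [0.0000, 4.6197, 5.0704, 4.5634]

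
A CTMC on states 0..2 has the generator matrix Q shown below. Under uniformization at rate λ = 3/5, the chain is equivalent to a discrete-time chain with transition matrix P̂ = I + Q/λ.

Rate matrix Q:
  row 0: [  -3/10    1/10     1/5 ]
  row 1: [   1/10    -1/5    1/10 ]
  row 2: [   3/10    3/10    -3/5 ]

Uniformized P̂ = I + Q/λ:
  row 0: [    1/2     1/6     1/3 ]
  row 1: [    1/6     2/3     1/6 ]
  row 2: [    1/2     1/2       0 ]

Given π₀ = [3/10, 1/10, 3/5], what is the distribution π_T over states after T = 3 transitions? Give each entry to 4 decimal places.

π = [0.3620, 0.4486, 0.1894]

t=0: π = [0.3000, 0.1000, 0.6000]
t=1: π = [0.4667, 0.4167, 0.1167]
t=2: π = [0.3611, 0.4139, 0.2250]
t=3: π = [0.3620, 0.4486, 0.1894]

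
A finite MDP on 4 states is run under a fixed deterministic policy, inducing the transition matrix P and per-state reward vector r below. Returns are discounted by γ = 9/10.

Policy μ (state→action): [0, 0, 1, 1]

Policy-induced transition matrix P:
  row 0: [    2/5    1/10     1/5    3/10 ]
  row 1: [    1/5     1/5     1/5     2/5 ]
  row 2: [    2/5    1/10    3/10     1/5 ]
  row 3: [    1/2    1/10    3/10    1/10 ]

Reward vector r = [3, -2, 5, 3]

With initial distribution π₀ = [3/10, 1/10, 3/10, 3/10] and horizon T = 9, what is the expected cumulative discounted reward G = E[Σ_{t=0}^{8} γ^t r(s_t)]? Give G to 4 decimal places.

G = 18.2044

t=0: π = [0.3000, 0.1000, 0.3000, 0.3000], E[r] = 3.1000, γ^t·E[r] = 3.100000, running G = 3.100000
t=1: π = [0.4100, 0.1100, 0.2600, 0.2200], E[r] = 2.9700, γ^t·E[r] = 2.673000, running G = 5.773000
t=2: π = [0.4000, 0.1110, 0.2480, 0.2410], E[r] = 2.9410, γ^t·E[r] = 2.382210, running G = 8.155210
t=3: π = [0.4019, 0.1111, 0.2489, 0.2381], E[r] = 2.9423, γ^t·E[r] = 2.144937, running G = 10.300147
t=4: π = [0.4016, 0.1111, 0.2487, 0.2386], E[r] = 2.9419, γ^t·E[r] = 1.930148, running G = 12.230294
t=5: π = [0.4016, 0.1111, 0.2487, 0.2385], E[r] = 2.9419, γ^t·E[r] = 1.737165, running G = 13.967460
t=6: π = [0.4016, 0.1111, 0.2487, 0.2385], E[r] = 2.9419, γ^t·E[r] = 1.563443, running G = 15.530903
t=7: π = [0.4016, 0.1111, 0.2487, 0.2385], E[r] = 2.9419, γ^t·E[r] = 1.407100, running G = 16.938003
t=8: π = [0.4016, 0.1111, 0.2487, 0.2385], E[r] = 2.9419, γ^t·E[r] = 1.266390, running G = 18.204393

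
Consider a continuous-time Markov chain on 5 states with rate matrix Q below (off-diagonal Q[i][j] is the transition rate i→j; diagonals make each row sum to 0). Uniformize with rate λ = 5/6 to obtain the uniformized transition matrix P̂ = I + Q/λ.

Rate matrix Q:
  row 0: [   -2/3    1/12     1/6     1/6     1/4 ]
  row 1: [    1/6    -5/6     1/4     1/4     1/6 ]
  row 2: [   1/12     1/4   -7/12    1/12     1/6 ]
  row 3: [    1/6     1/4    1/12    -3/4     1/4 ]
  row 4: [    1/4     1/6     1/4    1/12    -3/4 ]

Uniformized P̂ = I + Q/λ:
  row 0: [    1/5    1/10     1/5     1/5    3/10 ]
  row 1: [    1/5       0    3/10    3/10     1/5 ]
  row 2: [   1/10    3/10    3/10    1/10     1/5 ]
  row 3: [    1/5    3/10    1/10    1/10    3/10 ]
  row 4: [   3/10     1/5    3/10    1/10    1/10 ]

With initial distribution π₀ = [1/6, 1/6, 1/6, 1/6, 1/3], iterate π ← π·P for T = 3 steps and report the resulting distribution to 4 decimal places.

π = [0.1968, 0.1848, 0.2488, 0.1558, 0.2137]

t=0: π = [0.1667, 0.1667, 0.1667, 0.1667, 0.3333]
t=1: π = [0.2167, 0.1833, 0.2500, 0.1500, 0.2000]
t=2: π = [0.1950, 0.1817, 0.2483, 0.1583, 0.2167]
t=3: π = [0.1968, 0.1848, 0.2488, 0.1558, 0.2137]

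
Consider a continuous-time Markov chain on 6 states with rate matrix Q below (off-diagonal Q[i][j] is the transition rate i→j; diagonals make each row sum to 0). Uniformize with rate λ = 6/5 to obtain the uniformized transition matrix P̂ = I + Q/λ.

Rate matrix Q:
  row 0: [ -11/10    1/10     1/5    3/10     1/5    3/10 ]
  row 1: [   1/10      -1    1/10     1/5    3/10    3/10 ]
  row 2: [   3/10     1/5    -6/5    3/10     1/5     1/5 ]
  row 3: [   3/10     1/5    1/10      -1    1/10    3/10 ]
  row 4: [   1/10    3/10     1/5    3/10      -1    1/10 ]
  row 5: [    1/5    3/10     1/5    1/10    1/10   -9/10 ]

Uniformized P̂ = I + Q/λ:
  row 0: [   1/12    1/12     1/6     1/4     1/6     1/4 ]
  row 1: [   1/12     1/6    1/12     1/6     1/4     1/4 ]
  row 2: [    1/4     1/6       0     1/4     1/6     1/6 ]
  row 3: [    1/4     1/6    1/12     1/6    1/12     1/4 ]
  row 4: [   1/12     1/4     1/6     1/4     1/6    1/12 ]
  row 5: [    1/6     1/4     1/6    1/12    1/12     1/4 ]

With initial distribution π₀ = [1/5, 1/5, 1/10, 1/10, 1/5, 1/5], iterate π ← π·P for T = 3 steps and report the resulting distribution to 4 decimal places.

t=0: π = [0.2000, 0.2000, 0.1000, 0.1000, 0.2000, 0.2000]
t=1: π = [0.1333, 0.1833, 0.1250, 0.1917, 0.1583, 0.2083]
t=2: π = [0.1535, 0.1861, 0.1146, 0.1840, 0.1486, 0.2132]
t=3: π = [0.1509, 0.1840, 0.1167, 0.1836, 0.1491, 0.2157]

π = [0.1509, 0.1840, 0.1167, 0.1836, 0.1491, 0.2157]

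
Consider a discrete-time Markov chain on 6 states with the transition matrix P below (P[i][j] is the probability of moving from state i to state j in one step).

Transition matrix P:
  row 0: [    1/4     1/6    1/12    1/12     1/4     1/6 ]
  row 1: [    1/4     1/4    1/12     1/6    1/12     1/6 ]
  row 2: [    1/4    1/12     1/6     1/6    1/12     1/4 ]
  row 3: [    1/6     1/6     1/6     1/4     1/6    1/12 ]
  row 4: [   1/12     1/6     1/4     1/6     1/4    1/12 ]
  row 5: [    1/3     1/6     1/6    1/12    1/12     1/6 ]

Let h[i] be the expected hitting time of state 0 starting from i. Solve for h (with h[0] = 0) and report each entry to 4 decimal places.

h = [0.0000, 4.3582, 4.3210, 4.8705, 5.2633, 3.9492]

First-step conditioning: h[0] = 0; for i ≠ 0, h[i] = 1 + Σ_k P[i][k]·h[k].
  h[1] = 1 + 1/4·h[1] + 1/12·h[2] + 1/6·h[3] + 1/12·h[4] + 1/6·h[5]
  h[2] = 1 + 1/12·h[1] + 1/6·h[2] + 1/6·h[3] + 1/12·h[4] + 1/4·h[5]
  h[3] = 1 + 1/6·h[1] + 1/6·h[2] + 1/4·h[3] + 1/6·h[4] + 1/12·h[5]
  h[4] = 1 + 1/6·h[1] + 1/4·h[2] + 1/6·h[3] + 1/4·h[4] + 1/12·h[5]
  h[5] = 1 + 1/6·h[1] + 1/6·h[2] + 1/12·h[3] + 1/12·h[4] + 1/6·h[5]
Solving the 5×5 linear system over states ≠ 0 gives exactly h = [0, 171612/39377, 170148/39377, 191784/39377, 207252/39377, 155508/39377] (h[0] = 0 is the target).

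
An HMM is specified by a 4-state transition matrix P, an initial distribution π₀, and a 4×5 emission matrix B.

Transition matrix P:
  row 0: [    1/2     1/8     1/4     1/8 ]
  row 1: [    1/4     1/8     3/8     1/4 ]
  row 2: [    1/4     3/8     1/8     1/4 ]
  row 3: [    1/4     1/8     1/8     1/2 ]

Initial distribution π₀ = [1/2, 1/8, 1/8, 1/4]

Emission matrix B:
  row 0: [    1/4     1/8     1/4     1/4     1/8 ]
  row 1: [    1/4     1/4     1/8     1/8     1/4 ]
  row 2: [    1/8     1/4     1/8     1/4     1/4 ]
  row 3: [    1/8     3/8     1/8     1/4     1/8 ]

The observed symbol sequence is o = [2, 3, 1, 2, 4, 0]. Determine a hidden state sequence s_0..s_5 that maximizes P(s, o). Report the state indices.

path = [0, 0, 0, 0, 0, 0]

t=0: δ = [1.250e-01, 1.562e-02, 1.562e-02, 3.125e-02]  (obs o_0=2)
t=1: δ = [1.562e-02, 1.953e-03, 7.812e-03, 3.906e-03]  ψ = [0, 0, 0, 0]  (obs o_1=3)
t=2: δ = [9.766e-04, 7.324e-04, 9.766e-04, 7.324e-04]  ψ = [0, 2, 0, 0]  (obs o_2=1)
t=3: δ = [1.221e-04, 4.578e-05, 3.433e-05, 4.578e-05]  ψ = [0, 2, 1, 3]  (obs o_3=2)
t=4: δ = [7.629e-06, 3.815e-06, 7.629e-06, 2.861e-06]  ψ = [0, 0, 0, 3]  (obs o_4=4)
t=5: δ = [9.537e-07, 7.153e-07, 2.384e-07, 2.384e-07]  ψ = [0, 2, 0, 2]  (obs o_5=0)
backtrack: best end state = 0; path = [0, 0, 0, 0, 0, 0]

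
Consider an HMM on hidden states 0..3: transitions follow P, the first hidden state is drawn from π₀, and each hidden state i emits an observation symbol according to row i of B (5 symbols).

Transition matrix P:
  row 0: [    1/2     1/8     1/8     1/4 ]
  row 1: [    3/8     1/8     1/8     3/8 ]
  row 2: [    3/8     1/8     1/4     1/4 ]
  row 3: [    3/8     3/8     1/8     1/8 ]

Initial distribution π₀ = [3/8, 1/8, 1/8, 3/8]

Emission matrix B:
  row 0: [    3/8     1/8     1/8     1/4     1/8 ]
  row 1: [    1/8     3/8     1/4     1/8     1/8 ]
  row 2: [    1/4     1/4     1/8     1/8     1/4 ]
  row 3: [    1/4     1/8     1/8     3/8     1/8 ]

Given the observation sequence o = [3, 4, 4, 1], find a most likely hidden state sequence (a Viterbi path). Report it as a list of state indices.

t=0: δ = [9.375e-02, 1.562e-02, 1.562e-02, 1.406e-01]  (obs o_0=3)
t=1: δ = [6.592e-03, 6.592e-03, 4.395e-03, 2.930e-03]  ψ = [3, 3, 3, 0]  (obs o_1=4)
t=2: δ = [4.120e-04, 1.373e-04, 2.747e-04, 3.090e-04]  ψ = [0, 3, 2, 1]  (obs o_2=4)
t=3: δ = [2.575e-05, 4.345e-05, 1.717e-05, 1.287e-05]  ψ = [0, 3, 2, 0]  (obs o_3=1)
backtrack: best end state = 1; path = [3, 1, 3, 1]

path = [3, 1, 3, 1]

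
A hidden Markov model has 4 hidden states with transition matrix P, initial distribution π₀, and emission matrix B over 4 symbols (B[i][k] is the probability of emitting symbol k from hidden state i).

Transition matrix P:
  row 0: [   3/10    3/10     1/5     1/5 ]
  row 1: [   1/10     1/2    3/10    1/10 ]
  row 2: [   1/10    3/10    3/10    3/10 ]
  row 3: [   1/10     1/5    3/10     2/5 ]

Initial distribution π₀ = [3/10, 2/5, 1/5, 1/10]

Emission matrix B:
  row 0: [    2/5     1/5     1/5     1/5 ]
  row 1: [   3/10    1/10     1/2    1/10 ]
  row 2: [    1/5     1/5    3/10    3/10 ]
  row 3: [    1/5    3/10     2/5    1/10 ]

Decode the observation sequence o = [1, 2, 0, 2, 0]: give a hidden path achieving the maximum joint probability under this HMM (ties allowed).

path = [1, 1, 1, 1, 1]

t=0: δ = [6.000e-02, 4.000e-02, 4.000e-02, 3.000e-02]  (obs o_0=1)
t=1: δ = [3.600e-03, 1.000e-02, 3.600e-03, 4.800e-03]  ψ = [0, 1, 0, 0]  (obs o_1=2)
t=2: δ = [4.320e-04, 1.500e-03, 6.000e-04, 3.840e-04]  ψ = [0, 1, 1, 3]  (obs o_2=0)
t=3: δ = [3.000e-05, 3.750e-04, 1.350e-04, 7.200e-05]  ψ = [1, 1, 1, 2]  (obs o_3=2)
t=4: δ = [1.500e-05, 5.625e-05, 2.250e-05, 8.100e-06]  ψ = [1, 1, 1, 2]  (obs o_4=0)
backtrack: best end state = 1; path = [1, 1, 1, 1, 1]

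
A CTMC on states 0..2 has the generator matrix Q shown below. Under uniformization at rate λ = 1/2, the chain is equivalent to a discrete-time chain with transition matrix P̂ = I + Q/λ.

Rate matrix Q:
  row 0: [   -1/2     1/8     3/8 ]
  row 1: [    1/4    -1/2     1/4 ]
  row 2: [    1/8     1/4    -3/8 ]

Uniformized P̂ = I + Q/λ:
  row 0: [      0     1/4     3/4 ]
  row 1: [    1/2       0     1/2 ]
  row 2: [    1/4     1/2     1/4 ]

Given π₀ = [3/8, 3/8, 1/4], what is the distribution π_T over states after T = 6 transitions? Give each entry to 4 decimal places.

t=0: π = [0.3750, 0.3750, 0.2500]
t=1: π = [0.2500, 0.2188, 0.5313]
t=2: π = [0.2422, 0.3281, 0.4297]
t=3: π = [0.2715, 0.2754, 0.4531]
t=4: π = [0.2510, 0.2944, 0.4546]
t=5: π = [0.2609, 0.2900, 0.4491]
t=6: π = [0.2573, 0.2898, 0.4529]

π = [0.2573, 0.2898, 0.4529]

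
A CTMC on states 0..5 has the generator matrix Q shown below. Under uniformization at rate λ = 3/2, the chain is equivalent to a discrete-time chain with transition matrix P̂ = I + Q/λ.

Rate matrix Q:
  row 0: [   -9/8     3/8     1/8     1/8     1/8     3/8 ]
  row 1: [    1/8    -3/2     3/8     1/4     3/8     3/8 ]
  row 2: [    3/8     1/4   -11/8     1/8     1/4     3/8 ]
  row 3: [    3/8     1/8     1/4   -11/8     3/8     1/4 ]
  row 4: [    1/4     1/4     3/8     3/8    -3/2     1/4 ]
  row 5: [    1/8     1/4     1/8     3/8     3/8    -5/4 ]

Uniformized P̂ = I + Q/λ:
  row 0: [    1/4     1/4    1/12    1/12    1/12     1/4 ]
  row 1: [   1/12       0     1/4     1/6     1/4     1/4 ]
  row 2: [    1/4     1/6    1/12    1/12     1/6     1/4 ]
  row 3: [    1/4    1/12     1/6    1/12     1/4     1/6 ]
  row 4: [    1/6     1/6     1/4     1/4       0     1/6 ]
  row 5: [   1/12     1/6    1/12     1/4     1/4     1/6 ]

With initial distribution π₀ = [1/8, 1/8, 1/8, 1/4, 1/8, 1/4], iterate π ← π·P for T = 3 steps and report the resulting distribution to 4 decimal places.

t=0: π = [0.1250, 0.1250, 0.1250, 0.2500, 0.1250, 0.2500]
t=1: π = [0.1771, 0.1354, 0.1458, 0.1563, 0.1875, 0.1979]
t=2: π = [0.1788, 0.1458, 0.1502, 0.1589, 0.1615, 0.2049]
t=3: π = [0.1781, 0.1440, 0.1478, 0.1565, 0.1673, 0.2062]

π = [0.1781, 0.1440, 0.1478, 0.1565, 0.1673, 0.2062]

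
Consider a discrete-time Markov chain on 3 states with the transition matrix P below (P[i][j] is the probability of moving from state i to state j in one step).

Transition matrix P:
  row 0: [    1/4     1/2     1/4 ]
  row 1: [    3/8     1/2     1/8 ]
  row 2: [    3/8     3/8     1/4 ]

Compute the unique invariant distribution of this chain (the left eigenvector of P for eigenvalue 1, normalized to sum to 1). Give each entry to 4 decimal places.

Balance equations π_j = Σ_i π_i·P[i][j]:
  π_0 = 1/4·π_0 + 3/8·π_1 + 3/8·π_2
  π_1 = 1/2·π_0 + 1/2·π_1 + 3/8·π_2
  normalize: π_0 + π_1 + π_2 = 1
Solving the linear system gives exactly π = [1/3, 10/21, 4/21].

π = [0.3333, 0.4762, 0.1905]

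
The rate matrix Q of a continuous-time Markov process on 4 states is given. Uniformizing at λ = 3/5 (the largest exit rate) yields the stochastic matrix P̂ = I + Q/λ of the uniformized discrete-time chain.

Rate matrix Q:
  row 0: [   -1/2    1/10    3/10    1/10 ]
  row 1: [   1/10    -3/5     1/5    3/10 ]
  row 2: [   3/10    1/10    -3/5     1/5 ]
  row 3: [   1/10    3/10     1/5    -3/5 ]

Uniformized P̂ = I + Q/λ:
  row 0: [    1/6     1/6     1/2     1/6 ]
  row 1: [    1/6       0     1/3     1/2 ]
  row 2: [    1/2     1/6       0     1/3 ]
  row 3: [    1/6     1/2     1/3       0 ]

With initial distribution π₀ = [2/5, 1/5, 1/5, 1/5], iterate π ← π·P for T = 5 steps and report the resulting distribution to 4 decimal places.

π = [0.2594, 0.2140, 0.2847, 0.2420]

t=0: π = [0.4000, 0.2000, 0.2000, 0.2000]
t=1: π = [0.2333, 0.2000, 0.3333, 0.2333]
t=2: π = [0.2778, 0.2111, 0.2611, 0.2500]
t=3: π = [0.2537, 0.2148, 0.2926, 0.2389]
t=4: π = [0.2642, 0.2105, 0.2781, 0.2472]
t=5: π = [0.2594, 0.2140, 0.2847, 0.2420]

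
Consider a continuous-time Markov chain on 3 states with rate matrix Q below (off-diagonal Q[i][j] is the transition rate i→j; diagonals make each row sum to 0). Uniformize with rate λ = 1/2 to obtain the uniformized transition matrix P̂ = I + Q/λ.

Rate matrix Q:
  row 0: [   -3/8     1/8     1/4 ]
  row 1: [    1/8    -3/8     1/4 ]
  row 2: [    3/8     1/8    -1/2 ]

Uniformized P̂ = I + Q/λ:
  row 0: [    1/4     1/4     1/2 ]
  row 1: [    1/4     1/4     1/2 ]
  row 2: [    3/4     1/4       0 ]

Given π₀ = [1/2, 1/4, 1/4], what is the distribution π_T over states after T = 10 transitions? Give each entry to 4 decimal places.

π = [0.4167, 0.2500, 0.3333]

t=0: π = [0.5000, 0.2500, 0.2500]
t=1: π = [0.3750, 0.2500, 0.3750]
t=2: π = [0.4375, 0.2500, 0.3125]
t=3: π = [0.4063, 0.2500, 0.3438]
t=4: π = [0.4219, 0.2500, 0.3281]
t=5: π = [0.4141, 0.2500, 0.3359]
t=6: π = [0.4180, 0.2500, 0.3320]
t=7: π = [0.4160, 0.2500, 0.3340]
t=8: π = [0.4170, 0.2500, 0.3330]
t=9: π = [0.4165, 0.2500, 0.3335]
t=10: π = [0.4167, 0.2500, 0.3333]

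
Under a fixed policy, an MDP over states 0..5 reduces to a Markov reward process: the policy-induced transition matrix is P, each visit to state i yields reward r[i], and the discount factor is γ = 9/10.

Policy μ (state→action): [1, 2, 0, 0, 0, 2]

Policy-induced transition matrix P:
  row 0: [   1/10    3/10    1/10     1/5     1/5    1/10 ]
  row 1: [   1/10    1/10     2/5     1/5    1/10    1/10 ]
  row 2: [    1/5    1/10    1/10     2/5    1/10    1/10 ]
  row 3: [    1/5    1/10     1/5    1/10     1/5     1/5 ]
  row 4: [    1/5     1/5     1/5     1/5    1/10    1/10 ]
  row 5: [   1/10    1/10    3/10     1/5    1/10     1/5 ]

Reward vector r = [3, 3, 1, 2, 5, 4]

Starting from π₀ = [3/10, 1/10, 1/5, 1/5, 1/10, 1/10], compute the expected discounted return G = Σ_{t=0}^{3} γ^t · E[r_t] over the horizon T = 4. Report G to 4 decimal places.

t=0: π = [0.3000, 0.1000, 0.2000, 0.2000, 0.1000, 0.1000], E[r] = 2.7000, γ^t·E[r] = 2.700000, running G = 2.700000
t=1: π = [0.1500, 0.1700, 0.1800, 0.2200, 0.1500, 0.1300], E[r] = 2.8500, γ^t·E[r] = 2.565000, running G = 5.265000
t=2: π = [0.1550, 0.1450, 0.2140, 0.2140, 0.1370, 0.1350], E[r] = 2.7670, γ^t·E[r] = 2.241270, running G = 7.506270
t=3: π = [0.1565, 0.1447, 0.2056, 0.2214, 0.1369, 0.1349], E[r] = 2.7761, γ^t·E[r] = 2.023777, running G = 9.530047

G = 9.5300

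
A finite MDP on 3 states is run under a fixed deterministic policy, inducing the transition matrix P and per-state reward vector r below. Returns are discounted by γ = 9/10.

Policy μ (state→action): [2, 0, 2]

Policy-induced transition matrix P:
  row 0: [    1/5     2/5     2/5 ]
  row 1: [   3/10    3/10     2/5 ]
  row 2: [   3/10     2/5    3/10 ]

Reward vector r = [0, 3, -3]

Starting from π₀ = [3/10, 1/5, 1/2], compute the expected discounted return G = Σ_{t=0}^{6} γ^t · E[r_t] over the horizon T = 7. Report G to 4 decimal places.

t=0: π = [0.3000, 0.2000, 0.5000], E[r] = -0.9000, γ^t·E[r] = -0.900000, running G = -0.900000
t=1: π = [0.2700, 0.3800, 0.3500], E[r] = 0.0900, γ^t·E[r] = 0.081000, running G = -0.819000
t=2: π = [0.2730, 0.3620, 0.3650], E[r] = -0.0090, γ^t·E[r] = -0.007290, running G = -0.826290
t=3: π = [0.2727, 0.3638, 0.3635], E[r] = 0.0009, γ^t·E[r] = 0.000656, running G = -0.825634
t=4: π = [0.2727, 0.3636, 0.3637], E[r] = -0.0001, γ^t·E[r] = -0.000059, running G = -0.825693
t=5: π = [0.2727, 0.3636, 0.3636], E[r] = 0.0000, γ^t·E[r] = 0.000005, running G = -0.825688
t=6: π = [0.2727, 0.3636, 0.3636], E[r] = 0.0000, γ^t·E[r] = 0.000000, running G = -0.825688

G = -0.8257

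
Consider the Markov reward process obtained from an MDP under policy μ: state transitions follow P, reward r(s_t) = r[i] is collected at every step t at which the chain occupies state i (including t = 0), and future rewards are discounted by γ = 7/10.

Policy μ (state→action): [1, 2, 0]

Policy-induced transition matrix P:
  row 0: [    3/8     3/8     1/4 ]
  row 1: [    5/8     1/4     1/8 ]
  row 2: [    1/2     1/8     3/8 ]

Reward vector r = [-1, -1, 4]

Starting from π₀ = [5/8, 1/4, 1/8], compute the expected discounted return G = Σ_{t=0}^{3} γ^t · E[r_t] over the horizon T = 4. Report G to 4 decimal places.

G = -0.0783

t=0: π = [0.6250, 0.2500, 0.1250], E[r] = -0.3750, γ^t·E[r] = -0.375000, running G = -0.375000
t=1: π = [0.4531, 0.3125, 0.2344], E[r] = 0.1719, γ^t·E[r] = 0.120313, running G = -0.254688
t=2: π = [0.4824, 0.2773, 0.2402], E[r] = 0.2012, γ^t·E[r] = 0.098574, running G = -0.156113
t=3: π = [0.4744, 0.2803, 0.2454], E[r] = 0.2268, γ^t·E[r] = 0.077795, running G = -0.078319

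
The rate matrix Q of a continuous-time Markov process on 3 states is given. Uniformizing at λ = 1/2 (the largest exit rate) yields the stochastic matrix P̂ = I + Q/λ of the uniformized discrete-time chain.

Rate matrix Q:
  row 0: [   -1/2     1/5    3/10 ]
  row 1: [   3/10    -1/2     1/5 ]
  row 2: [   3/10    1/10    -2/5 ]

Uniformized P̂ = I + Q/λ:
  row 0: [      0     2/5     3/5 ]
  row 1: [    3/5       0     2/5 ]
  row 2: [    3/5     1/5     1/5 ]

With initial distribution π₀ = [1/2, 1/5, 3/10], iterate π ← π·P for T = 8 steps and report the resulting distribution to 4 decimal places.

π = [0.3771, 0.2281, 0.3948]

t=0: π = [0.5000, 0.2000, 0.3000]
t=1: π = [0.3000, 0.2600, 0.4400]
t=2: π = [0.4200, 0.2080, 0.3720]
t=3: π = [0.3480, 0.2424, 0.4096]
t=4: π = [0.3912, 0.2211, 0.3877]
t=5: π = [0.3653, 0.2340, 0.4007]
t=6: π = [0.3808, 0.2263, 0.3929]
t=7: π = [0.3715, 0.2309, 0.3976]
t=8: π = [0.3771, 0.2281, 0.3948]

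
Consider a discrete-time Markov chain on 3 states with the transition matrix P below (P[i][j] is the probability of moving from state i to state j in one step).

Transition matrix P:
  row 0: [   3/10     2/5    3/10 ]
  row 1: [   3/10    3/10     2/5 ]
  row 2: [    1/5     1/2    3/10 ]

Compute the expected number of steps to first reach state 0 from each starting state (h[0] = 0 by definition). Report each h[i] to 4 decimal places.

h = [0.0000, 3.7931, 4.1379]

First-step conditioning: h[0] = 0; for i ≠ 0, h[i] = 1 + Σ_k P[i][k]·h[k].
  h[1] = 1 + 3/10·h[1] + 2/5·h[2]
  h[2] = 1 + 1/2·h[1] + 3/10·h[2]
Solving the 2×2 linear system over states ≠ 0 gives exactly h = [0, 110/29, 120/29] (h[0] = 0 is the target).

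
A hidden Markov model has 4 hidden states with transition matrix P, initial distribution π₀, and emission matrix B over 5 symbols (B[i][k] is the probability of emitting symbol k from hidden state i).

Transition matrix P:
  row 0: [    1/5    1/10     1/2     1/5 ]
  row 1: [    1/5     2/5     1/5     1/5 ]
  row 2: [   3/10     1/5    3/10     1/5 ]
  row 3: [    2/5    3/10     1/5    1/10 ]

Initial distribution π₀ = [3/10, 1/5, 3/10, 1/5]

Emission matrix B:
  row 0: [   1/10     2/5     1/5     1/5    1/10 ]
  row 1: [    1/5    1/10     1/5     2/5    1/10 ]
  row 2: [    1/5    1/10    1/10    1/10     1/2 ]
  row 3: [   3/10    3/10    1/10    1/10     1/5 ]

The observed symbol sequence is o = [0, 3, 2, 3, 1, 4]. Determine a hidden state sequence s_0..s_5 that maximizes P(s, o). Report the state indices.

t=0: δ = [3.000e-02, 4.000e-02, 6.000e-02, 6.000e-02]  (obs o_0=0)
t=1: δ = [4.800e-03, 7.200e-03, 1.800e-03, 1.200e-03]  ψ = [3, 3, 2, 2]  (obs o_1=3)
t=2: δ = [2.880e-04, 5.760e-04, 2.400e-04, 1.440e-04]  ψ = [1, 1, 0, 1]  (obs o_2=2)
t=3: δ = [2.304e-05, 9.216e-05, 1.440e-05, 1.152e-05]  ψ = [1, 1, 0, 1]  (obs o_3=3)
t=4: δ = [7.373e-06, 3.686e-06, 1.843e-06, 5.530e-06]  ψ = [1, 1, 1, 1]  (obs o_4=1)
t=5: δ = [2.212e-07, 1.659e-07, 1.843e-06, 2.949e-07]  ψ = [3, 3, 0, 0]  (obs o_5=4)
backtrack: best end state = 2; path = [3, 1, 1, 1, 0, 2]

path = [3, 1, 1, 1, 0, 2]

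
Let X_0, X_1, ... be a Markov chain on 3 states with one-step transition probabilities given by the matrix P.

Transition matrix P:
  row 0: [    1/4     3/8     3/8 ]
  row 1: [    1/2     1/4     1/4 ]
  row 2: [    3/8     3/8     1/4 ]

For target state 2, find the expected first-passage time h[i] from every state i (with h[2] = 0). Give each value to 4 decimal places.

h = [3.0000, 3.3333, 0.0000]

First-step conditioning: h[2] = 0; for i ≠ 2, h[i] = 1 + Σ_k P[i][k]·h[k].
  h[0] = 1 + 1/4·h[0] + 3/8·h[1]
  h[1] = 1 + 1/2·h[0] + 1/4·h[1]
Solving the 2×2 linear system over states ≠ 2 gives exactly h = [3, 10/3, 0] (h[2] = 0 is the target).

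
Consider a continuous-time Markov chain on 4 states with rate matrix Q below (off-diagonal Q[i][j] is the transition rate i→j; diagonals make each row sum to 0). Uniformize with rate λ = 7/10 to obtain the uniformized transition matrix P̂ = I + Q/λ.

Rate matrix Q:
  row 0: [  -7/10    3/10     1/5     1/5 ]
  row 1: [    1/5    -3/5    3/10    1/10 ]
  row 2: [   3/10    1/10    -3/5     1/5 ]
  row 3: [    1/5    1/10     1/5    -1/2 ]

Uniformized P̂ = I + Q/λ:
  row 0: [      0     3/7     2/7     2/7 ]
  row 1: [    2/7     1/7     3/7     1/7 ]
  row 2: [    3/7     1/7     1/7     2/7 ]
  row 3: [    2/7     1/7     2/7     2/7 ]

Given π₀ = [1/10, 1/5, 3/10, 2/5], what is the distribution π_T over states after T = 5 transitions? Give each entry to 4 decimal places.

π = [0.2530, 0.2150, 0.2772, 0.2548]

t=0: π = [0.1000, 0.2000, 0.3000, 0.4000]
t=1: π = [0.3000, 0.1714, 0.2714, 0.2571]
t=2: π = [0.2388, 0.2286, 0.2714, 0.2612]
t=3: π = [0.2563, 0.2111, 0.2796, 0.2531]
t=4: π = [0.2524, 0.2161, 0.2759, 0.2556]
t=5: π = [0.2530, 0.2150, 0.2772, 0.2548]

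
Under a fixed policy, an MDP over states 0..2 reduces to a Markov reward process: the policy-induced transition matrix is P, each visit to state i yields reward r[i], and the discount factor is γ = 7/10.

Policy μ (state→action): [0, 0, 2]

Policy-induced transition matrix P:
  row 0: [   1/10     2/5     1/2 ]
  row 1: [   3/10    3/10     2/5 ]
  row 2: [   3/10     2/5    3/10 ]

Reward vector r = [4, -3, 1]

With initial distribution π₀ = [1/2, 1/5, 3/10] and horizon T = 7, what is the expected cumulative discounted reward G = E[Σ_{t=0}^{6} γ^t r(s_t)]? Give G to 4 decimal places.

G = 2.1734

t=0: π = [0.5000, 0.2000, 0.3000], E[r] = 1.7000, γ^t·E[r] = 1.700000, running G = 1.700000
t=1: π = [0.2000, 0.3800, 0.4200], E[r] = 0.0800, γ^t·E[r] = 0.056000, running G = 1.756000
t=2: π = [0.2600, 0.3620, 0.3780], E[r] = 0.3320, γ^t·E[r] = 0.162680, running G = 1.918680
t=3: π = [0.2480, 0.3638, 0.3882], E[r] = 0.2888, γ^t·E[r] = 0.099058, running G = 2.017738
t=4: π = [0.2504, 0.3636, 0.3860], E[r] = 0.2967, γ^t·E[r] = 0.071242, running G = 2.088981
t=5: π = [0.2499, 0.3636, 0.3864], E[r] = 0.2952, γ^t·E[r] = 0.049616, running G = 2.138596
t=6: π = [0.2500, 0.3636, 0.3863], E[r] = 0.2955, γ^t·E[r] = 0.034766, running G = 2.173362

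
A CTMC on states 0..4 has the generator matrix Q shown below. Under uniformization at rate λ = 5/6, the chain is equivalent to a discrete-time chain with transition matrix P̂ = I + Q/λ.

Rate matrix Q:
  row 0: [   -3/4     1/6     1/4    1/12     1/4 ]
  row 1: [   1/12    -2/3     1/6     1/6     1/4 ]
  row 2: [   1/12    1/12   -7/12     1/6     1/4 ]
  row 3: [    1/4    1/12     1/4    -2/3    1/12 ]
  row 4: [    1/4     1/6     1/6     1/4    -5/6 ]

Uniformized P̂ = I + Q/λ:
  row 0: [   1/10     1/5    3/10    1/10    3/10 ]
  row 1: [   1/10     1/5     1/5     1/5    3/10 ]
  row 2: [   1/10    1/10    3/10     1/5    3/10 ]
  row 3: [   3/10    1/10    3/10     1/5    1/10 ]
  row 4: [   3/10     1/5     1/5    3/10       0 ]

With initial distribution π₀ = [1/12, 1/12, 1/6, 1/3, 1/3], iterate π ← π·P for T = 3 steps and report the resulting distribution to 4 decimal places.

π = [0.1810, 0.1538, 0.2633, 0.2043, 0.1975]

t=0: π = [0.0833, 0.0833, 0.1667, 0.3333, 0.3333]
t=1: π = [0.2333, 0.1500, 0.2583, 0.2250, 0.1333]
t=2: π = [0.1717, 0.1517, 0.2717, 0.1900, 0.2150]
t=3: π = [0.1810, 0.1538, 0.2633, 0.2043, 0.1975]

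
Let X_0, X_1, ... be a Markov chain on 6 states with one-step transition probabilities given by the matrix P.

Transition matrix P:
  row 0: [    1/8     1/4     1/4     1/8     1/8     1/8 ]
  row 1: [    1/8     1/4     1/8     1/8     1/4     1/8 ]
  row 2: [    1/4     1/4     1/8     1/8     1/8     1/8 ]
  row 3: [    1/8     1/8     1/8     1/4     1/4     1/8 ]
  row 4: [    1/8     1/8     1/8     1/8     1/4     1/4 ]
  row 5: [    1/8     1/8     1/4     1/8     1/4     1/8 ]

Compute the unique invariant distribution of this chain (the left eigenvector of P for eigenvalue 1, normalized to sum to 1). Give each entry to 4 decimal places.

π = [0.1453, 0.1868, 0.1621, 0.1429, 0.2116, 0.1514]

Balance equations π_j = Σ_i π_i·P[i][j]:
  π_0 = 1/8·π_0 + 1/8·π_1 + 1/4·π_2 + 1/8·π_3 + 1/8·π_4 + 1/8·π_5
  π_1 = 1/4·π_0 + 1/4·π_1 + 1/4·π_2 + 1/8·π_3 + 1/8·π_4 + 1/8·π_5
  π_2 = 1/4·π_0 + 1/8·π_1 + 1/8·π_2 + 1/8·π_3 + 1/8·π_4 + 1/4·π_5
  π_3 = 1/8·π_0 + 1/8·π_1 + 1/8·π_2 + 1/4·π_3 + 1/8·π_4 + 1/8·π_5
  π_4 = 1/8·π_0 + 1/4·π_1 + 1/8·π_2 + 1/4·π_3 + 1/4·π_4 + 1/4·π_5
  normalize: π_0 + π_1 + π_2 + π_3 + π_4 + π_5 = 1
Solving the linear system gives exactly π = [587/4041, 587/3143, 655/4041, 1/7, 95/449, 68/449].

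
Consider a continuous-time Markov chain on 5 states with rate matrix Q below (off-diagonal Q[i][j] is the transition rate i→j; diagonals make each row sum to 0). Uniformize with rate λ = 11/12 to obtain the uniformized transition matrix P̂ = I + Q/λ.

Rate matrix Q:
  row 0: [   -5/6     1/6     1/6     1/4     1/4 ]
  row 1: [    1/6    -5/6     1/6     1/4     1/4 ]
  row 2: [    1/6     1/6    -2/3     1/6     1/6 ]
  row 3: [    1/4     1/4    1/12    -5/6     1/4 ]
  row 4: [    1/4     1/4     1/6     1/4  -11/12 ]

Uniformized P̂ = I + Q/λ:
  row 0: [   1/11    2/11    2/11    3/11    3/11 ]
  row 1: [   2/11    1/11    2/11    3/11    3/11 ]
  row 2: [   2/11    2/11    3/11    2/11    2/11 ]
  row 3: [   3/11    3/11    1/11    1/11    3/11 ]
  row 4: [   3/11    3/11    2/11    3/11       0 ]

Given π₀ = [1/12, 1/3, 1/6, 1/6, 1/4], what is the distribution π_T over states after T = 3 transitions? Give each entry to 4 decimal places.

π = [0.2017, 0.2015, 0.1784, 0.2175, 0.2008]

t=0: π = [0.0833, 0.3333, 0.1667, 0.1667, 0.2500]
t=1: π = [0.2121, 0.1894, 0.1818, 0.2273, 0.1894]
t=2: π = [0.2004, 0.2025, 0.1777, 0.2149, 0.2045]
t=3: π = [0.2017, 0.2015, 0.1784, 0.2175, 0.2008]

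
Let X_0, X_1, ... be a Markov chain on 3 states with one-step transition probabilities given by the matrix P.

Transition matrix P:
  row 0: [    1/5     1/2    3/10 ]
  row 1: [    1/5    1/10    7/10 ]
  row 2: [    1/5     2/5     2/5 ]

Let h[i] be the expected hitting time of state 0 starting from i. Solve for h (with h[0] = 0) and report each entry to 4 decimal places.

h = [0.0000, 5.0000, 5.0000]

First-step conditioning: h[0] = 0; for i ≠ 0, h[i] = 1 + Σ_k P[i][k]·h[k].
  h[1] = 1 + 1/10·h[1] + 7/10·h[2]
  h[2] = 1 + 2/5·h[1] + 2/5·h[2]
Solving the 2×2 linear system over states ≠ 0 gives exactly h = [0, 5, 5] (h[0] = 0 is the target).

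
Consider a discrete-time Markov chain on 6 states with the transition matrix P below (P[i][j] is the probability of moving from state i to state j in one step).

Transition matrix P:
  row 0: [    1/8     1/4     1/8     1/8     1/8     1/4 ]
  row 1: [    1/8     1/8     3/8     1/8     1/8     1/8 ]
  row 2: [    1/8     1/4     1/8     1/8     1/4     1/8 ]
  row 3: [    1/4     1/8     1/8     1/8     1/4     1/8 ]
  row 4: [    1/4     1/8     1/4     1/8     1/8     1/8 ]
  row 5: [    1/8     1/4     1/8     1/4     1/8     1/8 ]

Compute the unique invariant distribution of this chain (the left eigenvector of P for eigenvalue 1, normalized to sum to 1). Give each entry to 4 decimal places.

π = [0.1638, 0.1878, 0.1928, 0.1432, 0.1670, 0.1455]

Balance equations π_j = Σ_i π_i·P[i][j]:
  π_0 = 1/8·π_0 + 1/8·π_1 + 1/8·π_2 + 1/4·π_3 + 1/4·π_4 + 1/8·π_5
  π_1 = 1/4·π_0 + 1/8·π_1 + 1/4·π_2 + 1/8·π_3 + 1/8·π_4 + 1/4·π_5
  π_2 = 1/8·π_0 + 3/8·π_1 + 1/8·π_2 + 1/8·π_3 + 1/4·π_4 + 1/8·π_5
  π_3 = 1/8·π_0 + 1/8·π_1 + 1/8·π_2 + 1/8·π_3 + 1/8·π_4 + 1/4·π_5
  π_4 = 1/8·π_0 + 1/8·π_1 + 1/4·π_2 + 1/4·π_3 + 1/8·π_4 + 1/8·π_5
  normalize: π_0 + π_1 + π_2 + π_3 + π_4 + π_5 = 1
Solving the linear system gives exactly π = [6801/41527, 7797/41527, 8007/41527, 5946/41527, 6935/41527, 6041/41527].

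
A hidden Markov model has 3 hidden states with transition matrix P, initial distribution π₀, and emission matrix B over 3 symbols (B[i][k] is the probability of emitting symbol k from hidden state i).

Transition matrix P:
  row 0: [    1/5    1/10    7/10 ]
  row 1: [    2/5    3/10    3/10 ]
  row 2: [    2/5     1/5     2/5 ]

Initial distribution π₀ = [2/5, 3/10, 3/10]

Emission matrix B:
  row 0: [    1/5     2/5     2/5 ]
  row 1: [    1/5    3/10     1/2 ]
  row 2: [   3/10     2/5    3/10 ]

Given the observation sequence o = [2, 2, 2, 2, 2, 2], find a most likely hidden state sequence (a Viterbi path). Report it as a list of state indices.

t=0: δ = [1.600e-01, 1.500e-01, 9.000e-02]  (obs o_0=2)
t=1: δ = [2.400e-02, 2.250e-02, 3.360e-02]  ψ = [1, 1, 0]  (obs o_1=2)
t=2: δ = [5.376e-03, 3.375e-03, 5.040e-03]  ψ = [2, 1, 0]  (obs o_2=2)
t=3: δ = [8.064e-04, 5.062e-04, 1.129e-03]  ψ = [2, 1, 0]  (obs o_3=2)
t=4: δ = [1.806e-04, 1.129e-04, 1.693e-04]  ψ = [2, 2, 0]  (obs o_4=2)
t=5: δ = [2.710e-05, 1.693e-05, 3.793e-05]  ψ = [2, 1, 0]  (obs o_5=2)
backtrack: best end state = 2; path = [0, 2, 0, 2, 0, 2]

path = [0, 2, 0, 2, 0, 2]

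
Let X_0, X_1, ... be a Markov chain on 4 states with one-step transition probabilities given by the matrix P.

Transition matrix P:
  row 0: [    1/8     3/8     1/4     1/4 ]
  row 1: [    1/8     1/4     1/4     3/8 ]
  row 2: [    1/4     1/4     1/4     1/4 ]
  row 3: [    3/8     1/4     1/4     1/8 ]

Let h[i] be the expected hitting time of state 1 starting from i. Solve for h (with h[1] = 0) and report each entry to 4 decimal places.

h = [3.1648, 0.0000, 3.5604, 3.5165]

First-step conditioning: h[1] = 0; for i ≠ 1, h[i] = 1 + Σ_k P[i][k]·h[k].
  h[0] = 1 + 1/8·h[0] + 1/4·h[2] + 1/4·h[3]
  h[2] = 1 + 1/4·h[0] + 1/4·h[2] + 1/4·h[3]
  h[3] = 1 + 3/8·h[0] + 1/4·h[2] + 1/8·h[3]
Solving the 3×3 linear system over states ≠ 1 gives exactly h = [288/91, 0, 324/91, 320/91] (h[1] = 0 is the target).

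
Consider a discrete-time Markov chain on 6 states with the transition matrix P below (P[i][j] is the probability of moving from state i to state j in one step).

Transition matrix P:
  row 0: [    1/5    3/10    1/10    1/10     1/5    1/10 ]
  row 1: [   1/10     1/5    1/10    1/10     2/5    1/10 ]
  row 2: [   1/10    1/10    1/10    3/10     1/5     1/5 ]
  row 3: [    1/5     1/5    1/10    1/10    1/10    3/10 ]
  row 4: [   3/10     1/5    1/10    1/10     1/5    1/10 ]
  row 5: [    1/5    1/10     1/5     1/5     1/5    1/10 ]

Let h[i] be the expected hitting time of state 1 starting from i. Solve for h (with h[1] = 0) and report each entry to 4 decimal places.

h = [4.6044, 0.0000, 5.7622, 5.2388, 5.0648, 5.7045]

First-step conditioning: h[1] = 0; for i ≠ 1, h[i] = 1 + Σ_k P[i][k]·h[k].
  h[0] = 1 + 1/5·h[0] + 1/10·h[2] + 1/10·h[3] + 1/5·h[4] + 1/10·h[5]
  h[2] = 1 + 1/10·h[0] + 1/10·h[2] + 3/10·h[3] + 1/5·h[4] + 1/5·h[5]
  h[3] = 1 + 1/5·h[0] + 1/10·h[2] + 1/10·h[3] + 1/10·h[4] + 3/10·h[5]
  h[4] = 1 + 3/10·h[0] + 1/10·h[2] + 1/10·h[3] + 1/5·h[4] + 1/10·h[5]
  h[5] = 1 + 1/5·h[0] + 1/5·h[2] + 1/5·h[3] + 1/5·h[4] + 1/10·h[5]
Solving the 5×5 linear system over states ≠ 1 gives exactly h = [4830/1049, 0, 12089/2098, 10991/2098, 5313/1049, 5984/1049] (h[1] = 0 is the target).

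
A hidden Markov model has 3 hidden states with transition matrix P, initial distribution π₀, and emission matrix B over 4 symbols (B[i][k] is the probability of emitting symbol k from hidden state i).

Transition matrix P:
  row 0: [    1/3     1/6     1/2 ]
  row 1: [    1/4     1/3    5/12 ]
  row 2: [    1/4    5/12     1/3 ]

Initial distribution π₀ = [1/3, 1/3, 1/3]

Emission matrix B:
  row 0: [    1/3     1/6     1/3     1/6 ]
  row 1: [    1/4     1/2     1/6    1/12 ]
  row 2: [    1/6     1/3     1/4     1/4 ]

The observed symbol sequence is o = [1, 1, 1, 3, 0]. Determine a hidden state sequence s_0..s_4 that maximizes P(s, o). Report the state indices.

path = [1, 2, 1, 2, 1]

t=0: δ = [5.556e-02, 1.667e-01, 1.111e-01]  (obs o_0=1)
t=1: δ = [6.944e-03, 2.778e-02, 2.315e-02]  ψ = [1, 1, 1]  (obs o_1=1)
t=2: δ = [1.157e-03, 4.823e-03, 3.858e-03]  ψ = [1, 2, 1]  (obs o_2=1)
t=3: δ = [2.009e-04, 1.340e-04, 5.023e-04]  ψ = [1, 1, 1]  (obs o_3=3)
t=4: δ = [4.186e-05, 5.233e-05, 2.791e-05]  ψ = [2, 2, 2]  (obs o_4=0)
backtrack: best end state = 1; path = [1, 2, 1, 2, 1]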